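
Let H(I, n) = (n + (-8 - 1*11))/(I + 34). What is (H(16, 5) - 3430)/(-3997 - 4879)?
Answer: 12251/31700 ≈ 0.38647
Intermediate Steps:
H(I, n) = (-19 + n)/(34 + I) (H(I, n) = (n + (-8 - 11))/(34 + I) = (n - 19)/(34 + I) = (-19 + n)/(34 + I))
(H(16, 5) - 3430)/(-3997 - 4879) = ((-19 + 5)/(34 + 16) - 3430)/(-3997 - 4879) = (-14/50 - 3430)/(-8876) = ((1/50)*(-14) - 3430)*(-1/8876) = (-7/25 - 3430)*(-1/8876) = -85757/25*(-1/8876) = 12251/31700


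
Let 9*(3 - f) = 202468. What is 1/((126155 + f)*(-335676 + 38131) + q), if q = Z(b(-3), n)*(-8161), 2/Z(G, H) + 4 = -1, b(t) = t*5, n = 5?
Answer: -45/1387978842752 ≈ -3.2421e-11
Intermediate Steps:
f = -202441/9 (f = 3 - 1/9*202468 = 3 - 202468/9 = -202441/9 ≈ -22493.)
b(t) = 5*t
Z(G, H) = -2/5 (Z(G, H) = 2/(-4 - 1) = 2/(-5) = 2*(-1/5) = -2/5)
q = 16322/5 (q = -2/5*(-8161) = 16322/5 ≈ 3264.4)
1/((126155 + f)*(-335676 + 38131) + q) = 1/((126155 - 202441/9)*(-335676 + 38131) + 16322/5) = 1/((932954/9)*(-297545) + 16322/5) = 1/(-277595797930/9 + 16322/5) = 1/(-1387978842752/45) = -45/1387978842752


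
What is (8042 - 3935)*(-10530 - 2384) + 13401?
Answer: -53024397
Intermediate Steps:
(8042 - 3935)*(-10530 - 2384) + 13401 = 4107*(-12914) + 13401 = -53037798 + 13401 = -53024397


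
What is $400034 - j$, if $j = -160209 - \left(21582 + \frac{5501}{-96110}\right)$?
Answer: $\frac{55919195249}{96110} \approx 5.8183 \cdot 10^{5}$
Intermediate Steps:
$j = - \frac{17471927509}{96110}$ ($j = -160209 - \frac{2074240519}{96110} = - \frac{17471927509}{96110} \approx -1.8179 \cdot 10^{5}$)
$400034 - j = 400034 - - \frac{17471927509}{96110} = 400034 + \frac{17471927509}{96110} = \frac{55919195249}{96110}$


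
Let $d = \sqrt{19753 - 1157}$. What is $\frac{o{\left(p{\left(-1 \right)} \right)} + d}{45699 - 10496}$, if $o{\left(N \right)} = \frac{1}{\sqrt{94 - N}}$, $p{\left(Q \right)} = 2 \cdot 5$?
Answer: $\frac{\sqrt{21}}{1478526} + \frac{2 \sqrt{4649}}{35203} \approx 0.0038768$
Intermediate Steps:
$p{\left(Q \right)} = 10$
$o{\left(N \right)} = \frac{1}{\sqrt{94 - N}}$
$d = 2 \sqrt{4649}$ ($d = \sqrt{18596} = 2 \sqrt{4649} \approx 136.37$)
$\frac{o{\left(p{\left(-1 \right)} \right)} + d}{45699 - 10496} = \frac{\frac{1}{\sqrt{94 - 10}} + 2 \sqrt{4649}}{45699 - 10496} = \frac{\frac{1}{\sqrt{94 - 10}} + 2 \sqrt{4649}}{35203} = \left(\frac{1}{\sqrt{84}} + 2 \sqrt{4649}\right) \frac{1}{35203} = \left(\frac{\sqrt{21}}{42} + 2 \sqrt{4649}\right) \frac{1}{35203} = \left(2 \sqrt{4649} + \frac{\sqrt{21}}{42}\right) \frac{1}{35203} = \frac{\sqrt{21}}{1478526} + \frac{2 \sqrt{4649}}{35203}$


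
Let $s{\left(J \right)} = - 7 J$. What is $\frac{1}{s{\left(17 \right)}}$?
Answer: $- \frac{1}{119} \approx -0.0084034$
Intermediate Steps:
$\frac{1}{s{\left(17 \right)}} = \frac{1}{\left(-7\right) 17} = \frac{1}{-119} = - \frac{1}{119}$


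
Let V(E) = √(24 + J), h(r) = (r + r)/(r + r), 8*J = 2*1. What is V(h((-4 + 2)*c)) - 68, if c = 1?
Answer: -68 + √97/2 ≈ -63.076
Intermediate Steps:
J = ¼ (J = (2*1)/8 = (⅛)*2 = ¼ ≈ 0.25000)
h(r) = 1 (h(r) = (2*r)/((2*r)) = (2*r)*(1/(2*r)) = 1)
V(E) = √97/2 (V(E) = √(24 + ¼) = √(97/4) = √97/2)
V(h((-4 + 2)*c)) - 68 = √97/2 - 68 = -68 + √97/2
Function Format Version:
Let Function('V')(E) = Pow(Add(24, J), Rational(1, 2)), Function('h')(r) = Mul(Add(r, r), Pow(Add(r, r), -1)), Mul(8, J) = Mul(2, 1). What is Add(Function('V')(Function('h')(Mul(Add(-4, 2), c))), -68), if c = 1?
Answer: Add(-68, Mul(Rational(1, 2), Pow(97, Rational(1, 2)))) ≈ -63.076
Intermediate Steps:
J = Rational(1, 4) (J = Mul(Rational(1, 8), Mul(2, 1)) = Mul(Rational(1, 8), 2) = Rational(1, 4) ≈ 0.25000)
Function('h')(r) = 1 (Function('h')(r) = Mul(Mul(2, r), Pow(Mul(2, r), -1)) = Mul(Mul(2, r), Mul(Rational(1, 2), Pow(r, -1))) = 1)
Function('V')(E) = Mul(Rational(1, 2), Pow(97, Rational(1, 2))) (Function('V')(E) = Pow(Add(24, Rational(1, 4)), Rational(1, 2)) = Pow(Rational(97, 4), Rational(1, 2)) = Mul(Rational(1, 2), Pow(97, Rational(1, 2))))
Add(Function('V')(Function('h')(Mul(Add(-4, 2), c))), -68) = Add(Mul(Rational(1, 2), Pow(97, Rational(1, 2))), -68) = Add(-68, Mul(Rational(1, 2), Pow(97, Rational(1, 2))))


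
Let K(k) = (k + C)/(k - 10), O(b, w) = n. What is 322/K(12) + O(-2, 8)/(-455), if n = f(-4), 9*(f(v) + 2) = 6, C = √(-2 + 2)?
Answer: 73259/1365 ≈ 53.670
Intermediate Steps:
C = 0 (C = √0 = 0)
f(v) = -4/3 (f(v) = -2 + (⅑)*6 = -2 + ⅔ = -4/3)
n = -4/3 ≈ -1.3333
O(b, w) = -4/3
K(k) = k/(-10 + k) (K(k) = (k + 0)/(k - 10) = k/(-10 + k))
322/K(12) + O(-2, 8)/(-455) = 322/((12/(-10 + 12))) - 4/3/(-455) = 322/((12/2)) - 4/3*(-1/455) = 322/((12*(½))) + 4/1365 = 322/6 + 4/1365 = 322*(⅙) + 4/1365 = 161/3 + 4/1365 = 73259/1365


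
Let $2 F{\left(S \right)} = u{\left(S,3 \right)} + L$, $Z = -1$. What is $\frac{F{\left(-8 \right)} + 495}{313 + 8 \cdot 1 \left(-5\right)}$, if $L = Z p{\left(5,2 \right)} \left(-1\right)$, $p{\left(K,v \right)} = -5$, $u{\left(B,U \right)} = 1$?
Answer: $\frac{493}{273} \approx 1.8059$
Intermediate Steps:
$L = -5$ ($L = \left(-1\right) \left(-5\right) \left(-1\right) = 5 \left(-1\right) = -5$)
$F{\left(S \right)} = -2$ ($F{\left(S \right)} = \frac{1 - 5}{2} = \frac{1}{2} \left(-4\right) = -2$)
$\frac{F{\left(-8 \right)} + 495}{313 + 8 \cdot 1 \left(-5\right)} = \frac{-2 + 495}{313 + 8 \cdot 1 \left(-5\right)} = \frac{493}{313 + 8 \left(-5\right)} = \frac{493}{313 - 40} = \frac{493}{273}$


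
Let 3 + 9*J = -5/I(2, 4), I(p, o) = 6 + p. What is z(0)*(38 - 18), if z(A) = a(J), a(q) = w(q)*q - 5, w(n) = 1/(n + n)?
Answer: -90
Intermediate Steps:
J = -29/72 (J = -⅓ + (-5/(6 + 2))/9 = -⅓ + (-5/8)/9 = -⅓ + (-5*⅛)/9 = -⅓ + (⅑)*(-5/8) = -⅓ - 5/72 = -29/72 ≈ -0.40278)
w(n) = 1/(2*n)
a(q) = -9/2 (a(q) = (1/(2*q))*q - 5 = ½ - 5 = -9/2)
z(A) = -9/2
z(0)*(38 - 18) = -9*(38 - 18)/2 = -9/2*20 = -90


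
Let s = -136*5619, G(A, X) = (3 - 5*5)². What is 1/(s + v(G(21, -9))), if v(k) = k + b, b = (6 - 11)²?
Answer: -1/763675 ≈ -1.3095e-6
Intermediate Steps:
b = 25 (b = (-5)² = 25)
G(A, X) = 484 (G(A, X) = (3 - 25)² = (-22)² = 484)
v(k) = 25 + k (v(k) = k + 25 = 25 + k)
s = -764184
1/(s + v(G(21, -9))) = 1/(-764184 + (25 + 484)) = 1/(-764184 + 509) = 1/(-763675) = -1/763675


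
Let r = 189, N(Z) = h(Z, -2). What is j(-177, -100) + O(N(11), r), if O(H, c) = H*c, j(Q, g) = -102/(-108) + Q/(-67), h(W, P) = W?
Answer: 2511599/1206 ≈ 2082.6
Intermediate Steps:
N(Z) = Z
j(Q, g) = 17/18 - Q/67 (j(Q, g) = -102*(-1/108) + Q*(-1/67) = 17/18 - Q/67)
j(-177, -100) + O(N(11), r) = (17/18 - 1/67*(-177)) + 11*189 = (17/18 + 177/67) + 2079 = 4325/1206 + 2079 = 2511599/1206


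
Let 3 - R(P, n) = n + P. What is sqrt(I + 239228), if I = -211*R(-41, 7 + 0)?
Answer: sqrt(231421) ≈ 481.06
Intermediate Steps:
R(P, n) = 3 - P - n (R(P, n) = 3 - (n + P) = 3 - (P + n) = 3 + (-P - n) = 3 - P - n)
I = -7807 (I = -211*(3 - 1*(-41) - (7 + 0)) = -211*(3 + 41 - 1*7) = -211*(3 + 41 - 7) = -211*37 = -7807)
sqrt(I + 239228) = sqrt(-7807 + 239228) = sqrt(231421)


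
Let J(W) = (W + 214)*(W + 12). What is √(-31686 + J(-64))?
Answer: I*√39486 ≈ 198.71*I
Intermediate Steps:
J(W) = (12 + W)*(214 + W) (J(W) = (214 + W)*(12 + W) = (12 + W)*(214 + W))
√(-31686 + J(-64)) = √(-31686 + (2568 + (-64)² + 226*(-64))) = √(-31686 + (2568 + 4096 - 14464)) = √(-31686 - 7800) = √(-39486) = I*√39486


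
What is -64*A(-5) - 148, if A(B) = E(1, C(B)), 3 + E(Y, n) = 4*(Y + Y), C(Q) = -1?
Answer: -468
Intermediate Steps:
E(Y, n) = -3 + 8*Y (E(Y, n) = -3 + 4*(Y + Y) = -3 + 4*(2*Y) = -3 + 8*Y)
A(B) = 5 (A(B) = -3 + 8*1 = -3 + 8 = 5)
-64*A(-5) - 148 = -64*5 - 148 = -320 - 148 = -468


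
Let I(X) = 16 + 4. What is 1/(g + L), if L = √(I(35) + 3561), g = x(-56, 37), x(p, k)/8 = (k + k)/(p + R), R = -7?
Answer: 37296/13862525 + 3969*√3581/13862525 ≈ 0.019824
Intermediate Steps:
I(X) = 20
x(p, k) = 16*k/(-7 + p) (x(p, k) = 8*((k + k)/(p - 7)) = 8*((2*k)/(-7 + p)) = 8*(2*k/(-7 + p)) = 16*k/(-7 + p))
g = -592/63 (g = 16*37/(-7 - 56) = 16*37/(-63) = 16*37*(-1/63) = -592/63 ≈ -9.3968)
L = √3581 (L = √(20 + 3561) = √3581 ≈ 59.841)
1/(g + L) = 1/(-592/63 + √3581)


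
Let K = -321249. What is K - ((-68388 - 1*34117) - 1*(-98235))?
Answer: -316979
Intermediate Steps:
K - ((-68388 - 1*34117) - 1*(-98235)) = -321249 - ((-68388 - 1*34117) - 1*(-98235)) = -321249 - ((-68388 - 34117) + 98235) = -321249 - (-102505 + 98235) = -321249 - 1*(-4270) = -321249 + 4270 = -316979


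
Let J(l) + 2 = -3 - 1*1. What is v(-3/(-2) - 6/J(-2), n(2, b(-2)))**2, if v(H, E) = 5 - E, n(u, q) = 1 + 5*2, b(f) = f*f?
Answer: 36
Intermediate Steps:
b(f) = f**2
J(l) = -6 (J(l) = -2 + (-3 - 1*1) = -2 + (-3 - 1) = -2 - 4 = -6)
n(u, q) = 11 (n(u, q) = 1 + 10 = 11)
v(-3/(-2) - 6/J(-2), n(2, b(-2)))**2 = (5 - 1*11)**2 = (5 - 11)**2 = (-6)**2 = 36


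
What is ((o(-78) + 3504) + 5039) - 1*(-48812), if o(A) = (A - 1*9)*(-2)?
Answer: 57529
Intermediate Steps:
o(A) = 18 - 2*A (o(A) = (A - 9)*(-2) = (-9 + A)*(-2) = 18 - 2*A)
((o(-78) + 3504) + 5039) - 1*(-48812) = (((18 - 2*(-78)) + 3504) + 5039) - 1*(-48812) = (((18 + 156) + 3504) + 5039) + 48812 = ((174 + 3504) + 5039) + 48812 = (3678 + 5039) + 48812 = 8717 + 48812 = 57529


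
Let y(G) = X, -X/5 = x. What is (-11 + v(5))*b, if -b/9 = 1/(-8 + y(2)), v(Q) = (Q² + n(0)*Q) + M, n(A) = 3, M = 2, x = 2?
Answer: 31/2 ≈ 15.500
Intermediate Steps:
X = -10 (X = -5*2 = -10)
y(G) = -10
v(Q) = 2 + Q² + 3*Q (v(Q) = (Q² + 3*Q) + 2 = 2 + Q² + 3*Q)
b = ½ (b = -9/(-8 - 10) = -9/(-18) = -9*(-1/18) = ½ ≈ 0.50000)
(-11 + v(5))*b = (-11 + (2 + 5² + 3*5))*(½) = (-11 + (2 + 25 + 15))*(½) = (-11 + 42)*(½) = 31*(½) = 31/2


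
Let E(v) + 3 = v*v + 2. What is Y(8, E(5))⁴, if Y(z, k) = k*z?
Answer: 1358954496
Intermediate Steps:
E(v) = -1 + v² (E(v) = -3 + (v*v + 2) = -3 + (v² + 2) = -3 + (2 + v²) = -1 + v²)
Y(8, E(5))⁴ = ((-1 + 5²)*8)⁴ = ((-1 + 25)*8)⁴ = (24*8)⁴ = 192⁴ = 1358954496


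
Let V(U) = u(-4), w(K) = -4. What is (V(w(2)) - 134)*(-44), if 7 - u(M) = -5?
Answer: 5368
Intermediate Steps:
u(M) = 12 (u(M) = 7 - 1*(-5) = 7 + 5 = 12)
V(U) = 12
(V(w(2)) - 134)*(-44) = (12 - 134)*(-44) = -122*(-44) = 5368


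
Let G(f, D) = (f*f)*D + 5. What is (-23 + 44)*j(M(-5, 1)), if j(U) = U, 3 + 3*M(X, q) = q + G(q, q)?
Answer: 28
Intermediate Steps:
G(f, D) = 5 + D*f² (G(f, D) = f²*D + 5 = D*f² + 5 = 5 + D*f²)
M(X, q) = ⅔ + q/3 + q³/3 (M(X, q) = -1 + (q + (5 + q*q²))/3 = -1 + (q + (5 + q³))/3 = -1 + (5 + q + q³)/3 = -1 + (5/3 + q/3 + q³/3) = ⅔ + q/3 + q³/3)
(-23 + 44)*j(M(-5, 1)) = (-23 + 44)*(⅔ + (⅓)*1 + (⅓)*1³) = 21*(⅔ + ⅓ + (⅓)*1) = 21*(⅔ + ⅓ + ⅓) = 21*(4/3) = 28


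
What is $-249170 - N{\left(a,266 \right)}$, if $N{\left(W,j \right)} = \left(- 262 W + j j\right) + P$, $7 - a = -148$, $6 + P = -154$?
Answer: $-279156$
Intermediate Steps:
$P = -160$ ($P = -6 - 154 = -160$)
$a = 155$ ($a = 7 - -148 = 7 + 148 = 155$)
$N{\left(W,j \right)} = -160 + j^{2} - 262 W$ ($N{\left(W,j \right)} = \left(- 262 W + j j\right) - 160 = \left(- 262 W + j^{2}\right) - 160 = \left(j^{2} - 262 W\right) - 160 = -160 + j^{2} - 262 W$)
$-249170 - N{\left(a,266 \right)} = -249170 - \left(-160 + 266^{2} - 40610\right) = -249170 - \left(-160 + 70756 - 40610\right) = -249170 - 29986 = -279156$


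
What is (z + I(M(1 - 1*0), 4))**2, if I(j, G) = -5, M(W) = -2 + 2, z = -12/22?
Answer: 3721/121 ≈ 30.752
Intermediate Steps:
z = -6/11 (z = -12*1/22 = -6/11 ≈ -0.54545)
M(W) = 0
(z + I(M(1 - 1*0), 4))**2 = (-6/11 - 5)**2 = (-61/11)**2 = 3721/121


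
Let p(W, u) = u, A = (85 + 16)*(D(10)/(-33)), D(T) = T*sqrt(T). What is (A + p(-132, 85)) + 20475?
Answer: 20560 - 1010*sqrt(10)/33 ≈ 20463.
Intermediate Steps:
D(T) = T**(3/2)
A = -1010*sqrt(10)/33 (A = (85 + 16)*(10**(3/2)/(-33)) = 101*((10*sqrt(10))*(-1/33)) = 101*(-10*sqrt(10)/33) = -1010*sqrt(10)/33 ≈ -96.785)
(A + p(-132, 85)) + 20475 = (-1010*sqrt(10)/33 + 85) + 20475 = (85 - 1010*sqrt(10)/33) + 20475 = 20560 - 1010*sqrt(10)/33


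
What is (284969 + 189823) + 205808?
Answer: 680600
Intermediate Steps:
(284969 + 189823) + 205808 = 474792 + 205808 = 680600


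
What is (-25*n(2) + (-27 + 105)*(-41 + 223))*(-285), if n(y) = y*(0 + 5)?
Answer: -3974610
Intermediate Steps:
n(y) = 5*y (n(y) = y*5 = 5*y)
(-25*n(2) + (-27 + 105)*(-41 + 223))*(-285) = (-125*2 + (-27 + 105)*(-41 + 223))*(-285) = (-25*10 + 78*182)*(-285) = (-250 + 14196)*(-285) = 13946*(-285) = -3974610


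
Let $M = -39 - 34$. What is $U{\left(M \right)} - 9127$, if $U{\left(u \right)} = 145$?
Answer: $-8982$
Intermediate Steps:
$M = -73$
$U{\left(M \right)} - 9127 = 145 - 9127 = -8982$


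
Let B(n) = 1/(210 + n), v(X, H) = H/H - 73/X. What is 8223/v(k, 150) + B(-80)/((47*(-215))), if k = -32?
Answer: 23044573753/9195550 ≈ 2506.1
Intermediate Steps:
v(X, H) = 1 - 73/X
8223/v(k, 150) + B(-80)/((47*(-215))) = 8223/(((-73 - 32)/(-32))) + 1/((210 - 80)*((47*(-215)))) = 8223/((-1/32*(-105))) + 1/(130*(-10105)) = 8223/(105/32) + (1/130)*(-1/10105) = 8223*(32/105) - 1/1313650 = 87712/35 - 1/1313650 = 23044573753/9195550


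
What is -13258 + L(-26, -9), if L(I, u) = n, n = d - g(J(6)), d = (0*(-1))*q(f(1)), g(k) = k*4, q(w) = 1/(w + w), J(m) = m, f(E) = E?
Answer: -13282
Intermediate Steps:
q(w) = 1/(2*w)
g(k) = 4*k
d = 0 (d = (0*(-1))*((½)/1) = 0*((½)*1) = 0*(½) = 0)
n = -24 (n = 0 - 4*6 = 0 - 1*24 = 0 - 24 = -24)
L(I, u) = -24
-13258 + L(-26, -9) = -13258 - 24 = -13282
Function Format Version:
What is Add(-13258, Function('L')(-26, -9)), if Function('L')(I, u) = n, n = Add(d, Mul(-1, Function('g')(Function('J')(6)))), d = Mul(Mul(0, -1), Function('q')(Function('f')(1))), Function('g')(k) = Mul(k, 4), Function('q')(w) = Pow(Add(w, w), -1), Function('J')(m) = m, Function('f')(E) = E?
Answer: -13282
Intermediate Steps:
Function('q')(w) = Mul(Rational(1, 2), Pow(w, -1)) (Function('q')(w) = Pow(Mul(2, w), -1) = Mul(Rational(1, 2), Pow(w, -1)))
Function('g')(k) = Mul(4, k)
d = 0 (d = Mul(Mul(0, -1), Mul(Rational(1, 2), Pow(1, -1))) = Mul(0, Mul(Rational(1, 2), 1)) = Mul(0, Rational(1, 2)) = 0)
n = -24 (n = Add(0, Mul(-1, Mul(4, 6))) = Add(0, Mul(-1, 24)) = Add(0, -24) = -24)
Function('L')(I, u) = -24
Add(-13258, Function('L')(-26, -9)) = Add(-13258, -24) = -13282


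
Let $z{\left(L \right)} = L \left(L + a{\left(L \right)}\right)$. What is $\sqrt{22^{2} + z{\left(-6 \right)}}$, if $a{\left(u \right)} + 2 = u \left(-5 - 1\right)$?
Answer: $2 \sqrt{79} \approx 17.776$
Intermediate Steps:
$a{\left(u \right)} = -2 - 6 u$ ($a{\left(u \right)} = -2 + u \left(-5 - 1\right) = -2 + u \left(-6\right) = -2 - 6 u$)
$z{\left(L \right)} = L \left(-2 - 5 L\right)$ ($z{\left(L \right)} = L \left(L - \left(2 + 6 L\right)\right) = L \left(-2 - 5 L\right)$)
$\sqrt{22^{2} + z{\left(-6 \right)}} = \sqrt{22^{2} - - 6 \left(2 + 5 \left(-6\right)\right)} = \sqrt{484 - - 6 \left(2 - 30\right)} = \sqrt{484 - \left(-6\right) \left(-28\right)} = \sqrt{484 - 168} = \sqrt{316} = 2 \sqrt{79}$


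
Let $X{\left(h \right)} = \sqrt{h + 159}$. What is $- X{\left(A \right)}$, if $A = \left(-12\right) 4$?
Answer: $- \sqrt{111} \approx -10.536$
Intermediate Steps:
$A = -48$
$X{\left(h \right)} = \sqrt{159 + h}$
$- X{\left(A \right)} = - \sqrt{159 - 48} = - \sqrt{111}$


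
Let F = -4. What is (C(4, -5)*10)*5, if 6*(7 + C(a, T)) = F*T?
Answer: -550/3 ≈ -183.33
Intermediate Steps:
C(a, T) = -7 - 2*T/3 (C(a, T) = -7 + (-4*T)/6 = -7 - 2*T/3)
(C(4, -5)*10)*5 = ((-7 - ⅔*(-5))*10)*5 = ((-7 + 10/3)*10)*5 = -11/3*10*5 = -110/3*5 = -550/3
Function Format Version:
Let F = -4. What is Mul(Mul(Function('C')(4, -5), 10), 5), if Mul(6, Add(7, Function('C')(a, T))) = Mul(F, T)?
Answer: Rational(-550, 3) ≈ -183.33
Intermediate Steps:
Function('C')(a, T) = Add(-7, Mul(Rational(-2, 3), T)) (Function('C')(a, T) = Add(-7, Mul(Rational(1, 6), Mul(-4, T))) = Add(-7, Mul(Rational(-2, 3), T)))
Mul(Mul(Function('C')(4, -5), 10), 5) = Mul(Mul(Add(-7, Mul(Rational(-2, 3), -5)), 10), 5) = Mul(Mul(Add(-7, Rational(10, 3)), 10), 5) = Mul(Mul(Rational(-11, 3), 10), 5) = Mul(Rational(-110, 3), 5) = Rational(-550, 3)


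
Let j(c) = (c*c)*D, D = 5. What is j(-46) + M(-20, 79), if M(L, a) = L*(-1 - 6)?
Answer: 10720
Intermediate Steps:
j(c) = 5*c**2 (j(c) = (c*c)*5 = c**2*5 = 5*c**2)
M(L, a) = -7*L (M(L, a) = L*(-7) = -7*L)
j(-46) + M(-20, 79) = 5*(-46)**2 - 7*(-20) = 5*2116 + 140 = 10580 + 140 = 10720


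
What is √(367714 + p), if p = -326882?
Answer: 8*√638 ≈ 202.07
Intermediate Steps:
√(367714 + p) = √(367714 - 326882) = √40832 = 8*√638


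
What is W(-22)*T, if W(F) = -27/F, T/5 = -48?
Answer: -3240/11 ≈ -294.55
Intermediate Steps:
T = -240 (T = 5*(-48) = -240)
W(-22)*T = -27/(-22)*(-240) = -27*(-1/22)*(-240) = (27/22)*(-240) = -3240/11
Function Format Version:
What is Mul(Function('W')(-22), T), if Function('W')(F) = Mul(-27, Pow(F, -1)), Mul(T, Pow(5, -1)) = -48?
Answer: Rational(-3240, 11) ≈ -294.55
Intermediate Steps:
T = -240 (T = Mul(5, -48) = -240)
Mul(Function('W')(-22), T) = Mul(Mul(-27, Pow(-22, -1)), -240) = Mul(Mul(-27, Rational(-1, 22)), -240) = Mul(Rational(27, 22), -240) = Rational(-3240, 11)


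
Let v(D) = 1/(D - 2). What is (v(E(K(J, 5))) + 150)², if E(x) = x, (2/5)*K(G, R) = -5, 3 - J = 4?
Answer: 18905104/841 ≈ 22479.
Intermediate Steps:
J = -1 (J = 3 - 1*4 = 3 - 4 = -1)
K(G, R) = -25/2 (K(G, R) = (5/2)*(-5) = -25/2)
v(D) = 1/(-2 + D)
(v(E(K(J, 5))) + 150)² = (1/(-2 - 25/2) + 150)² = (1/(-29/2) + 150)² = (-2/29 + 150)² = (4348/29)² = 18905104/841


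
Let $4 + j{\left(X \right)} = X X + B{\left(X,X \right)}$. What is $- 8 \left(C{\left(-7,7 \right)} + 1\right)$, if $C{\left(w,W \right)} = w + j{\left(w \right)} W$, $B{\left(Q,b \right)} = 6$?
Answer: $-2808$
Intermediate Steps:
$j{\left(X \right)} = 2 + X^{2}$ ($j{\left(X \right)} = -4 + \left(X X + 6\right) = -4 + \left(X^{2} + 6\right) = -4 + \left(6 + X^{2}\right) = 2 + X^{2}$)
$C{\left(w,W \right)} = w + W \left(2 + w^{2}\right)$ ($C{\left(w,W \right)} = w + \left(2 + w^{2}\right) W = w + W \left(2 + w^{2}\right)$)
$- 8 \left(C{\left(-7,7 \right)} + 1\right) = - 8 \left(\left(-7 + 7 \left(2 + \left(-7\right)^{2}\right)\right) + 1\right) = - 8 \left(\left(-7 + 7 \left(2 + 49\right)\right) + 1\right) = - 8 \left(\left(-7 + 7 \cdot 51\right) + 1\right) = - 8 \left(\left(-7 + 357\right) + 1\right) = - 8 \left(350 + 1\right) = \left(-8\right) 351 = -2808$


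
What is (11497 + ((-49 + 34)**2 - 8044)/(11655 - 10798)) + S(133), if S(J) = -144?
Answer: 9721702/857 ≈ 11344.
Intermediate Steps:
(11497 + ((-49 + 34)**2 - 8044)/(11655 - 10798)) + S(133) = (11497 + ((-49 + 34)**2 - 8044)/(11655 - 10798)) - 144 = (11497 + ((-15)**2 - 8044)/857) - 144 = (11497 + (225 - 8044)*(1/857)) - 144 = (11497 - 7819*1/857) - 144 = (11497 - 7819/857) - 144 = 9845110/857 - 144 = 9721702/857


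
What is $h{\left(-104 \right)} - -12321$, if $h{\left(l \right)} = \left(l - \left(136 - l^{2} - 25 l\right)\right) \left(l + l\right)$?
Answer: $-1646687$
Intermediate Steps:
$h{\left(l \right)} = 2 l \left(-136 + l^{2} + 26 l\right)$ ($h{\left(l \right)} = \left(l + \left(-136 + l^{2} + 25 l\right)\right) 2 l = \left(-136 + l^{2} + 26 l\right) 2 l = 2 l \left(-136 + l^{2} + 26 l\right)$)
$h{\left(-104 \right)} - -12321 = 2 \left(-104\right) \left(-136 + \left(-104\right)^{2} + 26 \left(-104\right)\right) - -12321 = 2 \left(-104\right) \left(-136 + 10816 - 2704\right) + 12321 = 2 \left(-104\right) 7976 + 12321 = -1659008 + 12321 = -1646687$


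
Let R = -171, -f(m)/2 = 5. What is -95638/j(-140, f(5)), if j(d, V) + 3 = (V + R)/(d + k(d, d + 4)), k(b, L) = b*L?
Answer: 1807558200/56881 ≈ 31778.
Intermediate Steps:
f(m) = -10 (f(m) = -2*5 = -10)
k(b, L) = L*b
j(d, V) = -3 + (-171 + V)/(d + d*(4 + d)) (j(d, V) = -3 + (V - 171)/(d + (d + 4)*d) = -3 + (-171 + V)/(d + (4 + d)*d) = -3 + (-171 + V)/(d + d*(4 + d)))
-95638/j(-140, f(5)) = -95638*(-140*(5 - 140)/(-171 - 10 - 15*(-140) - 3*(-140)²)) = -95638*18900/(-171 - 10 + 2100 - 3*19600) = -95638*18900/(-171 - 10 + 2100 - 58800) = -95638/((-1/140*(-1/135)*(-56881))) = -95638/(-56881/18900) = -95638*(-18900/56881) = 1807558200/56881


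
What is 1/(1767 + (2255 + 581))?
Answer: 1/4603 ≈ 0.00021725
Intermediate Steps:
1/(1767 + (2255 + 581)) = 1/(1767 + 2836) = 1/4603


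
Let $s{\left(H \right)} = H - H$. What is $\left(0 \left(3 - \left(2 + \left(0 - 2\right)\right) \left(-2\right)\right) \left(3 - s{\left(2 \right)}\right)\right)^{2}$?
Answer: $0$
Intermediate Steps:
$s{\left(H \right)} = 0$
$\left(0 \left(3 - \left(2 + \left(0 - 2\right)\right) \left(-2\right)\right) \left(3 - s{\left(2 \right)}\right)\right)^{2} = \left(0 \left(3 - \left(2 + \left(0 - 2\right)\right) \left(-2\right)\right) \left(3 - 0\right)\right)^{2} = \left(0 \left(3 - \left(2 + \left(0 - 2\right)\right) \left(-2\right)\right) \left(3 + 0\right)\right)^{2} = \left(0 \left(3 - \left(2 - 2\right) \left(-2\right)\right) 3\right)^{2} = \left(0 \left(3 - 0 \left(-2\right)\right) 3\right)^{2} = \left(0 \left(3 - 0\right) 3\right)^{2} = \left(0 \left(3 + 0\right) 3\right)^{2} = \left(0 \cdot 3 \cdot 3\right)^{2} = \left(0 \cdot 3\right)^{2} = 0^{2} = 0$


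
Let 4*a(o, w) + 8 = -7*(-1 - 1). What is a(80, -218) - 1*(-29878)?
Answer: 59759/2 ≈ 29880.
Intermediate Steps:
a(o, w) = 3/2 (a(o, w) = -2 + (-7*(-1 - 1))/4 = -2 + (-7*(-2))/4 = -2 + (¼)*14 = -2 + 7/2 = 3/2)
a(80, -218) - 1*(-29878) = 3/2 - 1*(-29878) = 3/2 + 29878 = 59759/2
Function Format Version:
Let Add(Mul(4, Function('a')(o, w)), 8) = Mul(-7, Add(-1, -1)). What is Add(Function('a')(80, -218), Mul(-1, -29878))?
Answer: Rational(59759, 2) ≈ 29880.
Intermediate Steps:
Function('a')(o, w) = Rational(3, 2) (Function('a')(o, w) = Add(-2, Mul(Rational(1, 4), Mul(-7, Add(-1, -1)))) = Add(-2, Mul(Rational(1, 4), Mul(-7, -2))) = Add(-2, Mul(Rational(1, 4), 14)) = Add(-2, Rational(7, 2)) = Rational(3, 2))
Add(Function('a')(80, -218), Mul(-1, -29878)) = Add(Rational(3, 2), Mul(-1, -29878)) = Add(Rational(3, 2), 29878) = Rational(59759, 2)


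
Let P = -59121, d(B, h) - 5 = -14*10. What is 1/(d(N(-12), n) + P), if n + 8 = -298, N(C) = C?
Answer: -1/59256 ≈ -1.6876e-5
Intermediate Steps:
n = -306 (n = -8 - 298 = -306)
d(B, h) = -135 (d(B, h) = 5 - 14*10 = 5 - 140 = -135)
1/(d(N(-12), n) + P) = 1/(-135 - 59121) = 1/(-59256) = -1/59256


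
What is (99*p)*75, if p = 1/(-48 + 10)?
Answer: -7425/38 ≈ -195.39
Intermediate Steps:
p = -1/38 (p = 1/(-38) = -1/38 ≈ -0.026316)
(99*p)*75 = (99*(-1/38))*75 = -99/38*75 = -7425/38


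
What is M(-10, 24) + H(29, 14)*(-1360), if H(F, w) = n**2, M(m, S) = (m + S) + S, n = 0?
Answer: 38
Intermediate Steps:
M(m, S) = m + 2*S (M(m, S) = (S + m) + S = m + 2*S)
H(F, w) = 0 (H(F, w) = 0**2 = 0)
M(-10, 24) + H(29, 14)*(-1360) = (-10 + 2*24) + 0*(-1360) = (-10 + 48) + 0 = 38 + 0 = 38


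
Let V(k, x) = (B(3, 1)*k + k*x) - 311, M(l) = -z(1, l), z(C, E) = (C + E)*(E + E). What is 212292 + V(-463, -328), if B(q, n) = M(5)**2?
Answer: -1302955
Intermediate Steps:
z(C, E) = 2*E*(C + E) (z(C, E) = (C + E)*(2*E) = 2*E*(C + E))
M(l) = -2*l*(1 + l)
B(q, n) = 3600 (B(q, n) = (-2*5*(1 + 5))**2 = (-2*5*6)**2 = (-60)**2 = 3600)
V(k, x) = -311 + 3600*k + k*x (V(k, x) = (3600*k + k*x) - 311 = -311 + 3600*k + k*x)
212292 + V(-463, -328) = 212292 + (-311 + 3600*(-463) - 463*(-328)) = 212292 + (-311 - 1666800 + 151864) = 212292 - 1515247 = -1302955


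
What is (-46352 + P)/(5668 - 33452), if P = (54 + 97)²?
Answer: 23551/27784 ≈ 0.84765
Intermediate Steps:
P = 22801 (P = 151² = 22801)
(-46352 + P)/(5668 - 33452) = (-46352 + 22801)/(5668 - 33452) = -23551/(-27784) = -23551*(-1/27784) = 23551/27784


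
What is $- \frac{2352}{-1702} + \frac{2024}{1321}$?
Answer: $\frac{3275920}{1124171} \approx 2.9141$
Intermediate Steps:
$- \frac{2352}{-1702} + \frac{2024}{1321} = \left(-2352\right) \left(- \frac{1}{1702}\right) + 2024 \cdot \frac{1}{1321} = \frac{1176}{851} + \frac{2024}{1321} = \frac{3275920}{1124171}$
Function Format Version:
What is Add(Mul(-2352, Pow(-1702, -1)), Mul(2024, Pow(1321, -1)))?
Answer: Rational(3275920, 1124171) ≈ 2.9141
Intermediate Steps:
Add(Mul(-2352, Pow(-1702, -1)), Mul(2024, Pow(1321, -1))) = Add(Mul(-2352, Rational(-1, 1702)), Mul(2024, Rational(1, 1321))) = Add(Rational(1176, 851), Rational(2024, 1321)) = Rational(3275920, 1124171)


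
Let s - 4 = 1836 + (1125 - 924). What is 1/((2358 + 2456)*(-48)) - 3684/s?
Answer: -851271289/471617952 ≈ -1.8050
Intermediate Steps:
s = 2041 (s = 4 + (1836 + (1125 - 924)) = 4 + (1836 + 201) = 4 + 2037 = 2041)
1/((2358 + 2456)*(-48)) - 3684/s = 1/((2358 + 2456)*(-48)) - 3684/2041 = -1/48/4814 - 3684*1/2041 = (1/4814)*(-1/48) - 3684/2041 = -1/231072 - 3684/2041 = -851271289/471617952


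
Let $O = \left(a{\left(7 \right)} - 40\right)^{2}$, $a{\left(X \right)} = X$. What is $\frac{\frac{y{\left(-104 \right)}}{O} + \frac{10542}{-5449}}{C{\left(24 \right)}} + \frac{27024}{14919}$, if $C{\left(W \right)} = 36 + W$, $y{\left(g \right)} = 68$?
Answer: $\frac{1575969336671}{885287641590} \approx 1.7802$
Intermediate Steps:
$O = 1089$ ($O = \left(7 - 40\right)^{2} = \left(-33\right)^{2} = 1089$)
$\frac{\frac{y{\left(-104 \right)}}{O} + \frac{10542}{-5449}}{C{\left(24 \right)}} + \frac{27024}{14919} = \frac{\frac{68}{1089} + \frac{10542}{-5449}}{36 + 24} + \frac{27024}{14919} = \frac{68 \cdot \frac{1}{1089} + 10542 \left(- \frac{1}{5449}\right)}{60} + 27024 \cdot \frac{1}{14919} = \left(\frac{68}{1089} - \frac{10542}{5449}\right) \frac{1}{60} + \frac{9008}{4973} = \left(- \frac{11109706}{5933961}\right) \frac{1}{60} + \frac{9008}{4973} = - \frac{5554853}{178018830} + \frac{9008}{4973} = \frac{1575969336671}{885287641590}$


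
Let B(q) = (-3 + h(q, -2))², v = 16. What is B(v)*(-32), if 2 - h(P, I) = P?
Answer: -9248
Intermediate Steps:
h(P, I) = 2 - P
B(q) = (-1 - q)² (B(q) = (-3 + (2 - q))² = (-1 - q)²)
B(v)*(-32) = (1 + 16)²*(-32) = 17²*(-32) = 289*(-32) = -9248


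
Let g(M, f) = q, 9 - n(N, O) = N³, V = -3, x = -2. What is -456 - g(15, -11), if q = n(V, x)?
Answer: -492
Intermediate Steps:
n(N, O) = 9 - N³
q = 36 (q = 9 - 1*(-3)³ = 9 - 1*(-27) = 9 + 27 = 36)
g(M, f) = 36
-456 - g(15, -11) = -456 - 1*36 = -456 - 36 = -492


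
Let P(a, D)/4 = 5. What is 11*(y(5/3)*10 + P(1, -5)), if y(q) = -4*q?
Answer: -1540/3 ≈ -513.33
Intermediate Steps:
P(a, D) = 20 (P(a, D) = 4*5 = 20)
11*(y(5/3)*10 + P(1, -5)) = 11*(-20/3*10 + 20) = 11*(-200/3 + 20) = 11*(-140/3) = -1540/3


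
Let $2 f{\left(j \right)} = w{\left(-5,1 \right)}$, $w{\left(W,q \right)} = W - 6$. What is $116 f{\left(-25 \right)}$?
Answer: $-638$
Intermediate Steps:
$w{\left(W,q \right)} = -6 + W$ ($w{\left(W,q \right)} = W - 6 = -6 + W$)
$f{\left(j \right)} = - \frac{11}{2}$ ($f{\left(j \right)} = \frac{-6 - 5}{2} = \frac{1}{2} \left(-11\right) = - \frac{11}{2}$)
$116 f{\left(-25 \right)} = 116 \left(- \frac{11}{2}\right) = -638$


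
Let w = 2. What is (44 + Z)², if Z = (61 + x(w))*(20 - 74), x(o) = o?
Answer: 11276164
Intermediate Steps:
Z = -3402 (Z = (61 + 2)*(20 - 74) = 63*(-54) = -3402)
(44 + Z)² = (44 - 3402)² = (-3358)² = 11276164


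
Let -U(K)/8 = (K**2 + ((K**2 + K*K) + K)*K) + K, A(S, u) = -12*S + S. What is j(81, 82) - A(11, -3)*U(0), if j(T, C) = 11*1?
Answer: 11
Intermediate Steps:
A(S, u) = -11*S
j(T, C) = 11
U(K) = -8*K - 8*K**2 - 8*K*(K + 2*K**2) (U(K) = -8*((K**2 + ((K**2 + K*K) + K)*K) + K) = -8*((K**2 + ((K**2 + K**2) + K)*K) + K) = -8*((K**2 + (2*K**2 + K)*K) + K) = -8*((K**2 + (K + 2*K**2)*K) + K) = -8*((K**2 + K*(K + 2*K**2)) + K) = -8*(K + K**2 + K*(K + 2*K**2)) = -8*K - 8*K**2 - 8*K*(K + 2*K**2))
j(81, 82) - A(11, -3)*U(0) = 11 - (-11*11)*(-8*0*(1 + 2*0 + 2*0**2)) = 11 - (-121)*(-8*0*(1 + 0 + 2*0)) = 11 - (-121)*(-8*0*(1 + 0 + 0)) = 11 - (-121)*(-8*0*1) = 11 - (-121)*0 = 11 - 1*0 = 11 + 0 = 11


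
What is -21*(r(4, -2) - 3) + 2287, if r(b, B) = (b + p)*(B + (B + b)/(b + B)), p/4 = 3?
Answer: 2686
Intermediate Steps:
p = 12 (p = 4*3 = 12)
r(b, B) = (1 + B)*(12 + b) (r(b, B) = (b + 12)*(B + (B + b)/(b + B)) = (12 + b)*(B + (B + b)/(B + b)) = (12 + b)*(B + 1) = (12 + b)*(1 + B) = (1 + B)*(12 + b))
-21*(r(4, -2) - 3) + 2287 = -21*((12 + 4 + 12*(-2) - 2*4) - 3) + 2287 = -21*((12 + 4 - 24 - 8) - 3) + 2287 = -21*(-16 - 3) + 2287 = -21*(-19) + 2287 = 399 + 2287 = 2686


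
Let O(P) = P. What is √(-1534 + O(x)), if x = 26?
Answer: 2*I*√377 ≈ 38.833*I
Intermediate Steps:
√(-1534 + O(x)) = √(-1534 + 26) = √(-1508) = 2*I*√377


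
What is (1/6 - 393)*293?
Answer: -690601/6 ≈ -1.1510e+5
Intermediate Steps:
(1/6 - 393)*293 = (⅙ - 393)*293 = -2357/6*293 = -690601/6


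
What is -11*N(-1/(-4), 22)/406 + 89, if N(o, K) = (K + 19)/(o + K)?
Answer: 1607061/18067 ≈ 88.950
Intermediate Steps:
N(o, K) = (19 + K)/(K + o)
-11*N(-1/(-4), 22)/406 + 89 = -11*(19 + 22)/(22 - 1/(-4))/406 + 89 = -11*41/(22 - 1*(-¼))/406 + 89 = -11*41/(22 + ¼)/406 + 89 = -11*41/(89/4)/406 + 89 = -11*(4/89)*41/406 + 89 = -1804/(89*406) + 89 = -11*82/18067 + 89 = -902/18067 + 89 = 1607061/18067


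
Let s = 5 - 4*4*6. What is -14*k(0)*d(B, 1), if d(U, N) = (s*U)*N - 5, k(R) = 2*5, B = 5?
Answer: 64400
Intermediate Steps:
s = -91 (s = 5 - 16*6 = 5 - 96 = -91)
k(R) = 10
d(U, N) = -5 - 91*N*U (d(U, N) = (-91*U)*N - 5 = -91*N*U - 5 = -5 - 91*N*U)
-14*k(0)*d(B, 1) = -140*(-5 - 91*1*5) = -140*(-5 - 455) = -140*(-460) = -14*(-4600) = 64400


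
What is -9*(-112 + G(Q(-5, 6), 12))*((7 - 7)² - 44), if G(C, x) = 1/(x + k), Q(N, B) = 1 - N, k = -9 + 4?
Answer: -310068/7 ≈ -44295.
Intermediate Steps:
k = -5
G(C, x) = 1/(-5 + x) (G(C, x) = 1/(x - 5) = 1/(-5 + x))
-9*(-112 + G(Q(-5, 6), 12))*((7 - 7)² - 44) = -9*(-112 + 1/(-5 + 12))*((7 - 7)² - 44) = -9*(-112 + 1/7)*(0² - 44) = -9*(-112 + ⅐)*(0 - 44) = -(-7047)*(-44)/7 = -9*34452/7 = -310068/7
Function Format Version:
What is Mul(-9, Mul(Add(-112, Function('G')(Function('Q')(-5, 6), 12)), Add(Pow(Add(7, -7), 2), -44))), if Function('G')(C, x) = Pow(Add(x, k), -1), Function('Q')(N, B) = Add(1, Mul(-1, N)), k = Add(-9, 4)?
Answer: Rational(-310068, 7) ≈ -44295.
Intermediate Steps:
k = -5
Function('G')(C, x) = Pow(Add(-5, x), -1) (Function('G')(C, x) = Pow(Add(x, -5), -1) = Pow(Add(-5, x), -1))
Mul(-9, Mul(Add(-112, Function('G')(Function('Q')(-5, 6), 12)), Add(Pow(Add(7, -7), 2), -44))) = Mul(-9, Mul(Add(-112, Pow(Add(-5, 12), -1)), Add(Pow(Add(7, -7), 2), -44))) = Mul(-9, Mul(Add(-112, Pow(7, -1)), Add(Pow(0, 2), -44))) = Mul(-9, Mul(Add(-112, Rational(1, 7)), Add(0, -44))) = Mul(-9, Mul(Rational(-783, 7), -44)) = Mul(-9, Rational(34452, 7)) = Rational(-310068, 7)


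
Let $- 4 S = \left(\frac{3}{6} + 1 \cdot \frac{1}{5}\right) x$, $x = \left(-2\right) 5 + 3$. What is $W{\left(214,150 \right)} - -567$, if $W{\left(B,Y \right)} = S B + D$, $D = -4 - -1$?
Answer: $\frac{16523}{20} \approx 826.15$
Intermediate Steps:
$x = -7$ ($x = -10 + 3 = -7$)
$S = \frac{49}{40}$ ($S = - \frac{\left(\frac{3}{6} + 1 \cdot \frac{1}{5}\right) \left(-7\right)}{4} = - \frac{\left(3 \cdot \frac{1}{6} + 1 \cdot \frac{1}{5}\right) \left(-7\right)}{4} = - \frac{\left(\frac{1}{2} + \frac{1}{5}\right) \left(-7\right)}{4} = - \frac{\frac{7}{10} \left(-7\right)}{4} = \left(- \frac{1}{4}\right) \left(- \frac{49}{10}\right) = \frac{49}{40} \approx 1.225$)
$D = -3$ ($D = -4 + 1 = -3$)
$W{\left(B,Y \right)} = -3 + \frac{49 B}{40}$ ($W{\left(B,Y \right)} = \frac{49 B}{40} - 3 = -3 + \frac{49 B}{40}$)
$W{\left(214,150 \right)} - -567 = \left(-3 + \frac{49}{40} \cdot 214\right) - -567 = \left(-3 + \frac{5243}{20}\right) + 567 = \frac{5183}{20} + 567 = \frac{16523}{20}$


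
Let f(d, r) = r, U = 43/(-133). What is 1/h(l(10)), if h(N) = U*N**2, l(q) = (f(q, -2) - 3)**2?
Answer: -133/26875 ≈ -0.0049488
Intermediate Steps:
U = -43/133 (U = 43*(-1/133) = -43/133 ≈ -0.32331)
l(q) = 25 (l(q) = (-2 - 3)**2 = (-5)**2 = 25)
h(N) = -43*N**2/133
1/h(l(10)) = 1/(-43/133*25**2) = 1/(-43/133*625) = 1/(-26875/133) = -133/26875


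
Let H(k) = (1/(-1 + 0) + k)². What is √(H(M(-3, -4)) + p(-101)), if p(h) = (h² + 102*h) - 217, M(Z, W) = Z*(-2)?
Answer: I*√293 ≈ 17.117*I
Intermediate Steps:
M(Z, W) = -2*Z
p(h) = -217 + h² + 102*h
H(k) = (-1 + k)² (H(k) = (1/(-1) + k)² = (-1 + k)²)
√(H(M(-3, -4)) + p(-101)) = √((-1 - 2*(-3))² + (-217 + (-101)² + 102*(-101))) = √((-1 + 6)² + (-217 + 10201 - 10302)) = √(5² - 318) = √(25 - 318) = √(-293) = I*√293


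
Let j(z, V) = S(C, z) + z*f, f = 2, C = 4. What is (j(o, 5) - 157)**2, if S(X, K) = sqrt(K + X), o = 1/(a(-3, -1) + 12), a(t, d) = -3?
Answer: 1991254/81 - 2822*sqrt(37)/27 ≈ 23948.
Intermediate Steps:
o = 1/9 (o = 1/(-3 + 12) = 1/9 ≈ 0.11111)
j(z, V) = sqrt(4 + z) + 2*z (j(z, V) = sqrt(z + 4) + z*2 = sqrt(4 + z) + 2*z)
(j(o, 5) - 157)**2 = ((sqrt(4 + 1/9) + 2*(1/9)) - 157)**2 = ((sqrt(37/9) + 2/9) - 157)**2 = ((sqrt(37)/3 + 2/9) - 157)**2 = ((2/9 + sqrt(37)/3) - 157)**2 = (-1411/9 + sqrt(37)/3)**2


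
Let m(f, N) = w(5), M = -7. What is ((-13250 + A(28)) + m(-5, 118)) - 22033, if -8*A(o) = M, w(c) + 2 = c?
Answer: -282233/8 ≈ -35279.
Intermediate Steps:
w(c) = -2 + c
m(f, N) = 3 (m(f, N) = -2 + 5 = 3)
A(o) = 7/8 (A(o) = -⅛*(-7) = 7/8)
((-13250 + A(28)) + m(-5, 118)) - 22033 = ((-13250 + 7/8) + 3) - 22033 = (-105993/8 + 3) - 22033 = -105969/8 - 22033 = -282233/8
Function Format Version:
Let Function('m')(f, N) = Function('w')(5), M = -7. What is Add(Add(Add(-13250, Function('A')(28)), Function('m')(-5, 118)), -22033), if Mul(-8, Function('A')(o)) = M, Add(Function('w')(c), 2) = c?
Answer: Rational(-282233, 8) ≈ -35279.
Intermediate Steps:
Function('w')(c) = Add(-2, c)
Function('m')(f, N) = 3 (Function('m')(f, N) = Add(-2, 5) = 3)
Function('A')(o) = Rational(7, 8) (Function('A')(o) = Mul(Rational(-1, 8), -7) = Rational(7, 8))
Add(Add(Add(-13250, Function('A')(28)), Function('m')(-5, 118)), -22033) = Add(Add(Add(-13250, Rational(7, 8)), 3), -22033) = Add(Add(Rational(-105993, 8), 3), -22033) = Add(Rational(-105969, 8), -22033) = Rational(-282233, 8)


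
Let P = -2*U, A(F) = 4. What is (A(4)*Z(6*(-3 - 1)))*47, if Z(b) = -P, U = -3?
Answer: -1128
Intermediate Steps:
P = 6 (P = -2*(-3) = 6)
Z(b) = -6 (Z(b) = -1*6 = -6)
(A(4)*Z(6*(-3 - 1)))*47 = (4*(-6))*47 = -24*47 = -1128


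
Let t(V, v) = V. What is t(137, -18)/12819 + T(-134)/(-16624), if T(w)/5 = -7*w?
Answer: -28921811/106551528 ≈ -0.27143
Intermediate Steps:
T(w) = -35*w (T(w) = 5*(-7*w) = -35*w)
t(137, -18)/12819 + T(-134)/(-16624) = 137/12819 - 35*(-134)/(-16624) = 137*(1/12819) + 4690*(-1/16624) = 137/12819 - 2345/8312 = -28921811/106551528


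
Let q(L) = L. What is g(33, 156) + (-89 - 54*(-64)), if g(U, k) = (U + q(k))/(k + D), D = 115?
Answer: 912646/271 ≈ 3367.7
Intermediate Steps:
g(U, k) = (U + k)/(115 + k) (g(U, k) = (U + k)/(k + 115) = (U + k)/(115 + k))
g(33, 156) + (-89 - 54*(-64)) = (33 + 156)/(115 + 156) + (-89 - 54*(-64)) = 189/271 + (-89 + 3456) = (1/271)*189 + 3367 = 189/271 + 3367 = 912646/271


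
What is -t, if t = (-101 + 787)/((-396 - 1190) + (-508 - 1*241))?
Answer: 686/2335 ≈ 0.29379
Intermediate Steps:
t = -686/2335 (t = 686/(-1586 + (-508 - 241)) = 686/(-1586 - 749) = 686/(-2335) = 686*(-1/2335) = -686/2335 ≈ -0.29379)
-t = -1*(-686/2335) = 686/2335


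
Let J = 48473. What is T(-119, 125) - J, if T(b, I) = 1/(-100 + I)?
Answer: -1211824/25 ≈ -48473.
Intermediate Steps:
T(-119, 125) - J = 1/(-100 + 125) - 1*48473 = 1/25 - 48473 = -1211824/25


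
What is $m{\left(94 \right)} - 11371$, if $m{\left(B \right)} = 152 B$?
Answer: $2917$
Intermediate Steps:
$m{\left(94 \right)} - 11371 = 152 \cdot 94 - 11371 = 14288 - 11371 = 2917$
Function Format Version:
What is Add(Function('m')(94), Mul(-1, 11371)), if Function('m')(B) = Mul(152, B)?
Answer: 2917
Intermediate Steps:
Add(Function('m')(94), Mul(-1, 11371)) = Add(Mul(152, 94), Mul(-1, 11371)) = Add(14288, -11371) = 2917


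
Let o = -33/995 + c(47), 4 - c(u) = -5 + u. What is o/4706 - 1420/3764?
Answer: -130606701/338938790 ≈ -0.38534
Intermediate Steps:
c(u) = 9 - u (c(u) = 4 - (-5 + u) = 4 + (5 - u) = 9 - u)
o = -37843/995 (o = -33/995 + (9 - 1*47) = -33*1/995 + (9 - 47) = -33/995 - 38 = -37843/995 ≈ -38.033)
o/4706 - 1420/3764 = -37843/995/4706 - 1420/3764 = -37843/995*1/4706 - 1420*1/3764 = -2911/360190 - 355/941 = -130606701/338938790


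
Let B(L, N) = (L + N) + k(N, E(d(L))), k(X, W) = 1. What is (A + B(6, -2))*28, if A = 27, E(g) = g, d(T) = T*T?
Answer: 896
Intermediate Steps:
d(T) = T²
B(L, N) = 1 + L + N (B(L, N) = (L + N) + 1 = 1 + L + N)
(A + B(6, -2))*28 = (27 + (1 + 6 - 2))*28 = (27 + 5)*28 = 32*28 = 896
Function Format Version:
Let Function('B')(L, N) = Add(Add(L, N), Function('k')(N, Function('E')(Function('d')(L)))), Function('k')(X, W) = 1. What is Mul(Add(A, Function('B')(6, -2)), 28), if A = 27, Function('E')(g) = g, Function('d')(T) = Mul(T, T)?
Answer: 896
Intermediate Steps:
Function('d')(T) = Pow(T, 2)
Function('B')(L, N) = Add(1, L, N) (Function('B')(L, N) = Add(Add(L, N), 1) = Add(1, L, N))
Mul(Add(A, Function('B')(6, -2)), 28) = Mul(Add(27, Add(1, 6, -2)), 28) = Mul(Add(27, 5), 28) = Mul(32, 28) = 896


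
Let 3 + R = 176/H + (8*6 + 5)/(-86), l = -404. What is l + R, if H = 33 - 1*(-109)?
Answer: -2481337/6106 ≈ -406.38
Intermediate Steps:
H = 142 (H = 33 + 109 = 142)
R = -14513/6106 (R = -3 + (176/142 + (8*6 + 5)/(-86)) = -3 + (176*(1/142) + (48 + 5)*(-1/86)) = -3 + (88/71 + 53*(-1/86)) = -3 + (88/71 - 53/86) = -3 + 3805/6106 = -14513/6106 ≈ -2.3768)
l + R = -404 - 14513/6106 = -2481337/6106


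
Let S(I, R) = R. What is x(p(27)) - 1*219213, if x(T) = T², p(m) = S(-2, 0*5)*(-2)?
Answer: -219213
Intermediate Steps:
p(m) = 0 (p(m) = (0*5)*(-2) = 0*(-2) = 0)
x(p(27)) - 1*219213 = 0² - 1*219213 = 0 - 219213 = -219213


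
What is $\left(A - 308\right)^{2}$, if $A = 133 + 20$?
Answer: $24025$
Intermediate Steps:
$A = 153$
$\left(A - 308\right)^{2} = \left(153 - 308\right)^{2} = \left(-155\right)^{2} = 24025$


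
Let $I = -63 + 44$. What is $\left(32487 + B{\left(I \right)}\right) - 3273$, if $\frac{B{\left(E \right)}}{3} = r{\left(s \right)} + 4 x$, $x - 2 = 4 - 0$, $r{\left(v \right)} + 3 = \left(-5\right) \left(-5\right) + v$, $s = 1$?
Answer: $29355$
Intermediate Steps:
$r{\left(v \right)} = 22 + v$ ($r{\left(v \right)} = -3 + \left(\left(-5\right) \left(-5\right) + v\right) = -3 + \left(25 + v\right) = 22 + v$)
$x = 6$ ($x = 2 + \left(4 - 0\right) = 2 + \left(4 + 0\right) = 2 + 4 = 6$)
$I = -19$
$B{\left(E \right)} = 141$ ($B{\left(E \right)} = 3 \left(\left(22 + 1\right) + 4 \cdot 6\right) = 3 \left(23 + 24\right) = 3 \cdot 47 = 141$)
$\left(32487 + B{\left(I \right)}\right) - 3273 = \left(32487 + 141\right) - 3273 = 32628 + \left(-10738 + 7465\right) = 32628 - 3273 = 29355$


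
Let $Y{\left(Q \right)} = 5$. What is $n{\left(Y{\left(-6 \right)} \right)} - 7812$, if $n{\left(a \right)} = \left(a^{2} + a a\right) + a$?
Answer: $-7757$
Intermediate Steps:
$n{\left(a \right)} = a + 2 a^{2}$ ($n{\left(a \right)} = \left(a^{2} + a^{2}\right) + a = 2 a^{2} + a = a + 2 a^{2}$)
$n{\left(Y{\left(-6 \right)} \right)} - 7812 = 5 \left(1 + 2 \cdot 5\right) - 7812 = 5 \left(1 + 10\right) - 7812 = 5 \cdot 11 - 7812 = 55 - 7812 = -7757$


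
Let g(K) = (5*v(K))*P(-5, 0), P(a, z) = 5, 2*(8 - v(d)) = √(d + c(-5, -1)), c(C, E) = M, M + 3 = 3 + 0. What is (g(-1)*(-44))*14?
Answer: -123200 + 7700*I ≈ -1.232e+5 + 7700.0*I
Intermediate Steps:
M = 0 (M = -3 + (3 + 0) = -3 + 3 = 0)
c(C, E) = 0
v(d) = 8 - √d/2 (v(d) = 8 - √(d + 0)/2 = 8 - √d/2)
g(K) = 200 - 25*√K/2 (g(K) = (5*(8 - √K/2))*5 = (40 - 5*√K/2)*5 = 200 - 25*√K/2)
(g(-1)*(-44))*14 = ((200 - 25*I/2)*(-44))*14 = (-8800 + 550*I)*14 = -123200 + 7700*I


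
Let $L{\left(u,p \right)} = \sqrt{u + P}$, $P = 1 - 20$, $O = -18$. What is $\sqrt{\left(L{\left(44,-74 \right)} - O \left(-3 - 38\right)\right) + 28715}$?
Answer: $\sqrt{27982} \approx 167.28$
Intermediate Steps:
$P = -19$
$L{\left(u,p \right)} = \sqrt{-19 + u}$ ($L{\left(u,p \right)} = \sqrt{u - 19} = \sqrt{-19 + u}$)
$\sqrt{\left(L{\left(44,-74 \right)} - O \left(-3 - 38\right)\right) + 28715} = \sqrt{\left(\sqrt{-19 + 44} - - 18 \left(-3 - 38\right)\right) + 28715} = \sqrt{\left(\sqrt{25} - \left(-18\right) \left(-41\right)\right) + 28715} = \sqrt{\left(5 - 738\right) + 28715} = \sqrt{-733 + 28715} = \sqrt{27982}$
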